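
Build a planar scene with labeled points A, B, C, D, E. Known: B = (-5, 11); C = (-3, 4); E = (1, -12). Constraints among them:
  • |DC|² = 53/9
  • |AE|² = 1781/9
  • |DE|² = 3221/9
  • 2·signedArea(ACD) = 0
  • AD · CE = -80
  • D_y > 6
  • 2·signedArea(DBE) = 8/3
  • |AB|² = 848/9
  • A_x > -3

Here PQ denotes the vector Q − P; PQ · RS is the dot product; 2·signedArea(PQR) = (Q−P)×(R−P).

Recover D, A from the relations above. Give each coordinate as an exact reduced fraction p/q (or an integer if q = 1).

1. D_x = -11/3  [line 23·x + 6·y + 139/3 = 0 ∩ |DC|² = 53/9]
2. D_y = 19/3  [line 23·x + 6·y + 139/3 = 0 ∩ |DC|² = 53/9]
   → D = (-11/3, 19/3)
3. A_x = -7/3  [2·signedArea(ACD) = 0 ∩ AD · CE = -80]
4. A_y = 5/3  [2·signedArea(ACD) = 0 ∩ AD · CE = -80]
   → A = (-7/3, 5/3)

A = (-7/3, 5/3)
D = (-11/3, 19/3)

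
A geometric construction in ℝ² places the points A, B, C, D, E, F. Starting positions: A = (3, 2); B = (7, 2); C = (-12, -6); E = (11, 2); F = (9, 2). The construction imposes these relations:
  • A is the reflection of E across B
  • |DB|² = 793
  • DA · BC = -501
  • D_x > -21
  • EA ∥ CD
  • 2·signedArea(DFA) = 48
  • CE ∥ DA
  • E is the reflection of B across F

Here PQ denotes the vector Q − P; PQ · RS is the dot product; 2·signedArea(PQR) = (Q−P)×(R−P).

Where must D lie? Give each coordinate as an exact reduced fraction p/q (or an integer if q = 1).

1. D_x = -20  [CE ∥ DA ∩ EA ∥ CD]
2. D_y = -6  [CE ∥ DA ∩ EA ∥ CD]
   → D = (-20, -6)

D = (-20, -6)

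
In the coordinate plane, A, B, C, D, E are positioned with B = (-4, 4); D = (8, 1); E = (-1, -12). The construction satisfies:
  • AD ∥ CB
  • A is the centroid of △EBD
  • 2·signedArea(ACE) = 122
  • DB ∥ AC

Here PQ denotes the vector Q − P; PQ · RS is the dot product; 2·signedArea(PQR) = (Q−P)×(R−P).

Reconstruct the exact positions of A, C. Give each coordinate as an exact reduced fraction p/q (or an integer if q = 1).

1. A_x = 1  [A is the centroid of △EBD]
2. A_y = -7/3  [A is the centroid of △EBD]
   → A = (1, -7/3)
3. C_x = -11  [AD ∥ CB ∩ DB ∥ AC]
4. C_y = 2/3  [AD ∥ CB ∩ DB ∥ AC]
   → C = (-11, 2/3)

A = (1, -7/3)
C = (-11, 2/3)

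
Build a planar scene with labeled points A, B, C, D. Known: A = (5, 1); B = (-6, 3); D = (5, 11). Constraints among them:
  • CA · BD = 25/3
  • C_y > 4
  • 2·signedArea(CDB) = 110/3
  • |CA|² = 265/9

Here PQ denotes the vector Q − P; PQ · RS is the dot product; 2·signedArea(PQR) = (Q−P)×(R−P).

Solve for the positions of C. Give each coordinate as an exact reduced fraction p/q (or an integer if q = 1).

1. C_x = 4/3  [CA · BD = 25/3 ∩ 2·signedArea(CDB) = 110/3]
2. C_y = 5  [CA · BD = 25/3 ∩ 2·signedArea(CDB) = 110/3]
   → C = (4/3, 5)

C = (4/3, 5)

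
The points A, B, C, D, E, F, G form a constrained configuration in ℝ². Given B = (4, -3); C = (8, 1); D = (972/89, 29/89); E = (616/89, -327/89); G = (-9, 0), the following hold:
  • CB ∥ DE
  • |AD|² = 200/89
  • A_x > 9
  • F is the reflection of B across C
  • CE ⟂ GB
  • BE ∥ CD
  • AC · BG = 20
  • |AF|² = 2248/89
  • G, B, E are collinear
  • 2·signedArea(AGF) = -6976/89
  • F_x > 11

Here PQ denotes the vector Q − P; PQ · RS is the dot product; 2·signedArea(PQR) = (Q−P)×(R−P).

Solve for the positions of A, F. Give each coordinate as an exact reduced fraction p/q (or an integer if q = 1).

1. A_x = 842/89  [line 13·x + -3·y + -121 = 0 ∩ |AD|² = 200/89]
2. A_y = 59/89  [line 13·x + -3·y + -121 = 0 ∩ |AD|² = 200/89]
   → A = (842/89, 59/89)
3. F_x = 12  [2·signedArea(AGF) = -6976/89 ∩ F is the reflection of B across C]
4. F_y = 5  [2·signedArea(AGF) = -6976/89 ∩ F is the reflection of B across C]
   → F = (12, 5)

A = (842/89, 59/89)
F = (12, 5)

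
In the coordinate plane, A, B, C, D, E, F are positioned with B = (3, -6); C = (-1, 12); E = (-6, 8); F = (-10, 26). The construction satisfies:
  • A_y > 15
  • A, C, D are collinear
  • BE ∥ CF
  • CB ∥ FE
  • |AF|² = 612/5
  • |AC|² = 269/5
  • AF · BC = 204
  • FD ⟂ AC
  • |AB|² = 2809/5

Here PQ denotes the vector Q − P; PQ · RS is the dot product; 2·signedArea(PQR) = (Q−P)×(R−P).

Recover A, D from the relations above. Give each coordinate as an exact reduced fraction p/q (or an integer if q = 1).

1. A_x = -38/5  [line 4·x + -18·y + 304 = 0 ∩ |AF|² = 612/5]
2. A_y = 76/5  [line 4·x + -18·y + 304 = 0 ∩ |AF|² = 612/5]
   → A = (-38/5, 76/5)
3. D_x = -18538/1345  [A, C, D are collinear ∩ FD ⟂ AC]
4. D_y = 24476/1345  [A, C, D are collinear ∩ FD ⟂ AC]
   → D = (-18538/1345, 24476/1345)

A = (-38/5, 76/5)
D = (-18538/1345, 24476/1345)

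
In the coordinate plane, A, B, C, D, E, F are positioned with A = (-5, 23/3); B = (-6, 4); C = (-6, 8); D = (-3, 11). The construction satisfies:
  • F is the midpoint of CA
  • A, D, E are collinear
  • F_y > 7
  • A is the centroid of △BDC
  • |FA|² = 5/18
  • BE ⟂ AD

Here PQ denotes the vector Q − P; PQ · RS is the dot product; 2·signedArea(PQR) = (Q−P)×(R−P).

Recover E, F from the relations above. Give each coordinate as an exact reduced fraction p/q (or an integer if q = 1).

E = (-117/17, 77/17)
F = (-11/2, 47/6)

1. E_x = -117/17  [A, D, E are collinear ∩ BE ⟂ AD]
2. E_y = 77/17  [A, D, E are collinear ∩ BE ⟂ AD]
   → E = (-117/17, 77/17)
3. F_x = -11/2  [F is the midpoint of CA]
4. F_y = 47/6  [F is the midpoint of CA]
   → F = (-11/2, 47/6)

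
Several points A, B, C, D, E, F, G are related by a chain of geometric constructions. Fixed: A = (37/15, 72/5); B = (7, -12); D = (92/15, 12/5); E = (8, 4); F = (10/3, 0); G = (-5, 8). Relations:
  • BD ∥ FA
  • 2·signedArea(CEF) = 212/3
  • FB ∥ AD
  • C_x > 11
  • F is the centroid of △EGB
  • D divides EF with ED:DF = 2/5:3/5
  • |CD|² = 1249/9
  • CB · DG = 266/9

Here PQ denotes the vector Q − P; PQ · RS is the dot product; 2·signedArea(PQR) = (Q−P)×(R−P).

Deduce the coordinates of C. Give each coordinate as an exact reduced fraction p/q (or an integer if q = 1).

C = (35/3, -8)

1. C_x = 35/3  [2·signedArea(CEF) = 212/3 ∩ CB · DG = 266/9]
2. C_y = -8  [2·signedArea(CEF) = 212/3 ∩ CB · DG = 266/9]
   → C = (35/3, -8)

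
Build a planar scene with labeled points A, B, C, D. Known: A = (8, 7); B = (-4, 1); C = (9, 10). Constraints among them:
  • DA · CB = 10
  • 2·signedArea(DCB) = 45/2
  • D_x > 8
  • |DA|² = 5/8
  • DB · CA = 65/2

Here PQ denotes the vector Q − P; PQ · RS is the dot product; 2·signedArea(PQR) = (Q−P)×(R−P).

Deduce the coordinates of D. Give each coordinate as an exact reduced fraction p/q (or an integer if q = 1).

1. D_x = 33/4  [DB · CA = 65/2 ∩ 2·signedArea(DCB) = 45/2]
2. D_y = 31/4  [DB · CA = 65/2 ∩ 2·signedArea(DCB) = 45/2]
   → D = (33/4, 31/4)

D = (33/4, 31/4)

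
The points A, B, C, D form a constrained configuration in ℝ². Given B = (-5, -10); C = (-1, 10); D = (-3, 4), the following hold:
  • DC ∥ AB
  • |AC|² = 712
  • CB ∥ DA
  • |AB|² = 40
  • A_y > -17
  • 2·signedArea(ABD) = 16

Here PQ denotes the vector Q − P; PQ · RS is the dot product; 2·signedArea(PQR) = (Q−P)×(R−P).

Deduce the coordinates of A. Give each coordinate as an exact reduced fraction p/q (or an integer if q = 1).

A = (-7, -16)

1. A_x = -7  [DC ∥ AB ∩ CB ∥ DA]
2. A_y = -16  [DC ∥ AB ∩ CB ∥ DA]
   → A = (-7, -16)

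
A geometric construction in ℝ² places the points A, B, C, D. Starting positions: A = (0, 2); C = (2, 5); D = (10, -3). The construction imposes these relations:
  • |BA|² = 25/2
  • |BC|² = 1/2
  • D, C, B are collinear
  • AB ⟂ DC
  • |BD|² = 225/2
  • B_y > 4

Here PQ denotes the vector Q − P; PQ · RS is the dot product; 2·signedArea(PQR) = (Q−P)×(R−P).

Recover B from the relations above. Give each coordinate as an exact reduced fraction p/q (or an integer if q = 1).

1. B_x = 5/2  [D, C, B are collinear ∩ AB ⟂ DC]
2. B_y = 9/2  [D, C, B are collinear ∩ AB ⟂ DC]
   → B = (5/2, 9/2)

B = (5/2, 9/2)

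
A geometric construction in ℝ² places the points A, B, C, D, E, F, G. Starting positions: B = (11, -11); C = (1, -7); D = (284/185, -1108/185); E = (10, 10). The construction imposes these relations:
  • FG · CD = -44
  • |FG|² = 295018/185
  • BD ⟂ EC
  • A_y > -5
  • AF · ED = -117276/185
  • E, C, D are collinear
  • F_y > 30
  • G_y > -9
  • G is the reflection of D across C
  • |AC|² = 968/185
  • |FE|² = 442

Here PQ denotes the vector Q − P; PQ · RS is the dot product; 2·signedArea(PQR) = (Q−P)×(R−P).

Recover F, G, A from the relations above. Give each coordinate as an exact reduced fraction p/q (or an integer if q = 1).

A = (383/185, -921/185)
F = (9, 31)
G = (86/185, -1482/185)

1. G_x = 86/185  [G is the reflection of D across C]
2. G_y = -1482/185  [G is the reflection of D across C]
   → G = (86/185, -1482/185)
3. F_x = 9  [line -99/185·x + -187/185·y + 6688/185 = 0 ∩ |FG|² = 295018/185]
4. F_y = 31  [line -99/185·x + -187/185·y + 6688/185 = 0 ∩ |FG|² = 295018/185]
   → F = (9, 31)
5. A_x = 383/185  [line 1566/185·x + 2958/185·y + 11484/185 = 0 ∩ |AC|² = 968/185]
6. A_y = -921/185  [line 1566/185·x + 2958/185·y + 11484/185 = 0 ∩ |AC|² = 968/185]
   → A = (383/185, -921/185)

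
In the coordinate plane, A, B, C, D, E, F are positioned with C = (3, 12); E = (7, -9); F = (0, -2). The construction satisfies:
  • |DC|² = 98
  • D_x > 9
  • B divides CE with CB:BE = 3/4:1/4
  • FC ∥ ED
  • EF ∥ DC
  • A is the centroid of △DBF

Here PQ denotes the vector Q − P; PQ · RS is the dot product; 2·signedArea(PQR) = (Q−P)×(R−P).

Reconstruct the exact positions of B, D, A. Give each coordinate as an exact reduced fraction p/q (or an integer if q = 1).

1. B_x = 6  [B divides CE with CB:BE = 3/4:1/4]
2. B_y = -15/4  [B divides CE with CB:BE = 3/4:1/4]
   → B = (6, -15/4)
3. D_x = 10  [EF ∥ DC ∩ FC ∥ ED]
4. D_y = 5  [EF ∥ DC ∩ FC ∥ ED]
   → D = (10, 5)
5. A_x = 16/3  [A is the centroid of △DBF]
6. A_y = -1/4  [A is the centroid of △DBF]
   → A = (16/3, -1/4)

A = (16/3, -1/4)
B = (6, -15/4)
D = (10, 5)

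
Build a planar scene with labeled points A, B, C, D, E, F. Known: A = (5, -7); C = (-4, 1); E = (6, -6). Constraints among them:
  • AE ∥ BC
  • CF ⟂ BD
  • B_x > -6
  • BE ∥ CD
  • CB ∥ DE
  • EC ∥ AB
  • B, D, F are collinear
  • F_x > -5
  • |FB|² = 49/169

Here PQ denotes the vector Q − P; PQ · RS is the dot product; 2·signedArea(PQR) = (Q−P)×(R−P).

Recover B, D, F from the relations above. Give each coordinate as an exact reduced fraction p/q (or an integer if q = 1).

B = (-5, 0)
D = (7, -5)
F = (-761/169, -35/169)

1. B_x = -5  [AE ∥ BC ∩ EC ∥ AB]
2. B_y = 0  [AE ∥ BC ∩ EC ∥ AB]
   → B = (-5, 0)
3. D_x = 7  [CB ∥ DE ∩ BE ∥ CD]
4. D_y = -5  [CB ∥ DE ∩ BE ∥ CD]
   → D = (7, -5)
5. F_x = -761/169  [B, D, F are collinear ∩ CF ⟂ BD]
6. F_y = -35/169  [B, D, F are collinear ∩ CF ⟂ BD]
   → F = (-761/169, -35/169)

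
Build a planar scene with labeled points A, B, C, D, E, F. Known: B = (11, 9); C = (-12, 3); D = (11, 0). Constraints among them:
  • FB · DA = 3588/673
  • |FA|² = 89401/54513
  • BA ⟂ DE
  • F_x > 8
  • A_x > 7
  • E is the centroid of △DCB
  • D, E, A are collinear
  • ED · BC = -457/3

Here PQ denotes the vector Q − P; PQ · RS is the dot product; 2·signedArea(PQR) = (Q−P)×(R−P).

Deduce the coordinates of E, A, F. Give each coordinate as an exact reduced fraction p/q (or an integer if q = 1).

A = (4919/673, 1296/673)
E = (10/3, 4)
F = (76/9, 4/3)

1. E_x = 10/3  [E is the centroid of △DCB]
2. E_y = 4  [E is the centroid of △DCB]
   → E = (10/3, 4)
3. A_x = 4919/673  [D, E, A are collinear ∩ BA ⟂ DE]
4. A_y = 1296/673  [D, E, A are collinear ∩ BA ⟂ DE]
   → A = (4919/673, 1296/673)
5. F_x = 76/9  [line 2484/673·x + -1296/673·y + -19248/673 = 0 ∩ |FA|² = 89401/54513]
6. F_y = 4/3  [line 2484/673·x + -1296/673·y + -19248/673 = 0 ∩ |FA|² = 89401/54513]
   → F = (76/9, 4/3)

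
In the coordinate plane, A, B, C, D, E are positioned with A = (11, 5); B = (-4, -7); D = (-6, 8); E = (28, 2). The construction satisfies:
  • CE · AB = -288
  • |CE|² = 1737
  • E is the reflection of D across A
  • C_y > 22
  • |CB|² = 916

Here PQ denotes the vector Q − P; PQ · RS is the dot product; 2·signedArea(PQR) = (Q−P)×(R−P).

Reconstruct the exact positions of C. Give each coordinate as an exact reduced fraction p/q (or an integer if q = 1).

1. C_x = -8  [line 15·x + 12·y + -156 = 0 ∩ |CE|² = 1737]
2. C_y = 23  [line 15·x + 12·y + -156 = 0 ∩ |CE|² = 1737]
   → C = (-8, 23)

C = (-8, 23)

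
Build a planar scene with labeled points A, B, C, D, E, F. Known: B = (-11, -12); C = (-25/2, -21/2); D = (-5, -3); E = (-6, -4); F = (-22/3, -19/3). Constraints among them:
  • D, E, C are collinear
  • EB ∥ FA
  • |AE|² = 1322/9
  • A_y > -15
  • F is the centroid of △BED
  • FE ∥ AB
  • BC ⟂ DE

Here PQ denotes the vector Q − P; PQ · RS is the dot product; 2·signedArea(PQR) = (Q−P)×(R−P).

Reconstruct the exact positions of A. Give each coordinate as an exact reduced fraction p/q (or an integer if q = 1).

A = (-37/3, -43/3)

1. A_x = -37/3  [FE ∥ AB ∩ EB ∥ FA]
2. A_y = -43/3  [FE ∥ AB ∩ EB ∥ FA]
   → A = (-37/3, -43/3)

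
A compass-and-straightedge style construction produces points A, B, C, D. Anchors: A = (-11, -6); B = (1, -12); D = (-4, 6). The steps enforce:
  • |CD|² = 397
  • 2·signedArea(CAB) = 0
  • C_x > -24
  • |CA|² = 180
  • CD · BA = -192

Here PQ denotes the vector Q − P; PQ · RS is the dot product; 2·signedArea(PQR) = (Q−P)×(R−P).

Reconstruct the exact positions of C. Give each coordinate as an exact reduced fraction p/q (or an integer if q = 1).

C = (-23, 0)

1. C_x = -23  [2·signedArea(CAB) = 0 ∩ CD · BA = -192]
2. C_y = 0  [2·signedArea(CAB) = 0 ∩ CD · BA = -192]
   → C = (-23, 0)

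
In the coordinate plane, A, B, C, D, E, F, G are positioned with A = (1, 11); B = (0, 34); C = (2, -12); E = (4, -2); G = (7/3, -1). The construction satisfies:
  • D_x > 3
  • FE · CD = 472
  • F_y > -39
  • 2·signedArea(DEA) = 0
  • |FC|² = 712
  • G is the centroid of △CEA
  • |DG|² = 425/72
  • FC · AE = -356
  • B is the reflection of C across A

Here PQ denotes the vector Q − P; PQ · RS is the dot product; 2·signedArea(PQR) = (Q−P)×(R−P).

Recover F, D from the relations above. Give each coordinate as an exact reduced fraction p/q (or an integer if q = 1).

1. F_x = 8  [line -3·x + 13·y + 518 = 0 ∩ |FC|² = 712]
2. F_y = -38  [line -3·x + 13·y + 518 = 0 ∩ |FC|² = 712]
   → F = (8, -38)
3. D_x = 13/4  [2·signedArea(DEA) = 0 ∩ FE · CD = 472]
4. D_y = 5/4  [2·signedArea(DEA) = 0 ∩ FE · CD = 472]
   → D = (13/4, 5/4)

D = (13/4, 5/4)
F = (8, -38)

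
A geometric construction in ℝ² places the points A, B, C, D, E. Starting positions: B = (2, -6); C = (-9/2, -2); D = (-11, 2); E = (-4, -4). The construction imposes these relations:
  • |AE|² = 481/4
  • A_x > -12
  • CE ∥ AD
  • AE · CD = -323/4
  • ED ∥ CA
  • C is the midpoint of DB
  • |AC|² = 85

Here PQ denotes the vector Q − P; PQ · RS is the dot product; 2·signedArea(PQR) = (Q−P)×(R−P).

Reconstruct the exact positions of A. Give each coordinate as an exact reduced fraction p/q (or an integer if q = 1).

1. A_x = -23/2  [CE ∥ AD ∩ ED ∥ CA]
2. A_y = 4  [CE ∥ AD ∩ ED ∥ CA]
   → A = (-23/2, 4)

A = (-23/2, 4)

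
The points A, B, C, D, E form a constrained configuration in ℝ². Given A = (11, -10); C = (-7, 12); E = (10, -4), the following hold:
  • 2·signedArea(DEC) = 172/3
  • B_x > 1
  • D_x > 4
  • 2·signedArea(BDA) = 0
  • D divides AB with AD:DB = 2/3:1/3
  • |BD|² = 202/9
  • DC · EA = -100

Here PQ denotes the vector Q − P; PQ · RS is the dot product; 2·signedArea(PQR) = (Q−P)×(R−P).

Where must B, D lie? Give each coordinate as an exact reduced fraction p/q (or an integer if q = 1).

1. D_x = 5  [2·signedArea(DEC) = 172/3 ∩ DC · EA = -100]
2. D_y = -8/3  [2·signedArea(DEC) = 172/3 ∩ DC · EA = -100]
   → D = (5, -8/3)
3. B_x = 2  [2·signedArea(BDA) = 0 ∩ D divides AB with AD:DB = 2/3:1/3]
4. B_y = 1  [2·signedArea(BDA) = 0 ∩ D divides AB with AD:DB = 2/3:1/3]
   → B = (2, 1)

B = (2, 1)
D = (5, -8/3)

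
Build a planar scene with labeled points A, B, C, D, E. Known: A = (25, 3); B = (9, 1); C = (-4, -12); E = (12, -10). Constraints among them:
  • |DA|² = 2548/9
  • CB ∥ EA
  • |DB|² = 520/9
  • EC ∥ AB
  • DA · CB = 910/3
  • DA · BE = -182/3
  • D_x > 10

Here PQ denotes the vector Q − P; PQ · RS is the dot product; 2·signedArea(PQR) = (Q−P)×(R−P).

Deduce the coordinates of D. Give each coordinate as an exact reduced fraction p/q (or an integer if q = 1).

1. D_x = 11  [DA · BE = -182/3 ∩ DA · CB = 910/3]
2. D_y = -19/3  [DA · BE = -182/3 ∩ DA · CB = 910/3]
   → D = (11, -19/3)

D = (11, -19/3)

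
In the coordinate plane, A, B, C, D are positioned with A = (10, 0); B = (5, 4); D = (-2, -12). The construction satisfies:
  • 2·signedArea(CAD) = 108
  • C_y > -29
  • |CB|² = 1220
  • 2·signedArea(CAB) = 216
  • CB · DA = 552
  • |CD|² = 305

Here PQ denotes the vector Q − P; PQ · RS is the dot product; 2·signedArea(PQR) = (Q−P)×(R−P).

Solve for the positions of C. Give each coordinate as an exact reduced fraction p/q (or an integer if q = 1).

C = (-9, -28)

1. C_x = -9  [2·signedArea(CAB) = 216 ∩ CB · DA = 552]
2. C_y = -28  [2·signedArea(CAB) = 216 ∩ CB · DA = 552]
   → C = (-9, -28)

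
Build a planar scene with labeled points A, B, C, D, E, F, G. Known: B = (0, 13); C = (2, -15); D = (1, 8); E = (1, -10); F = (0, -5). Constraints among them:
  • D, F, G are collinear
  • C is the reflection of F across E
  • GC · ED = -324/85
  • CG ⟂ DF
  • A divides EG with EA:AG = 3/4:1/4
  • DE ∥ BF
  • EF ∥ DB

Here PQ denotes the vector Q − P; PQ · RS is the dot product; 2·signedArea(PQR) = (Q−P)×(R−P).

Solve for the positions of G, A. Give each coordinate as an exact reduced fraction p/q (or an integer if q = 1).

A = (-107/340, -4621/340)
G = (-64/85, -1257/85)

1. G_x = -64/85  [D, F, G are collinear ∩ CG ⟂ DF]
2. G_y = -1257/85  [D, F, G are collinear ∩ CG ⟂ DF]
   → G = (-64/85, -1257/85)
3. A_x = -107/340  [A divides EG with EA:AG = 3/4:1/4]
4. A_y = -4621/340  [A divides EG with EA:AG = 3/4:1/4]
   → A = (-107/340, -4621/340)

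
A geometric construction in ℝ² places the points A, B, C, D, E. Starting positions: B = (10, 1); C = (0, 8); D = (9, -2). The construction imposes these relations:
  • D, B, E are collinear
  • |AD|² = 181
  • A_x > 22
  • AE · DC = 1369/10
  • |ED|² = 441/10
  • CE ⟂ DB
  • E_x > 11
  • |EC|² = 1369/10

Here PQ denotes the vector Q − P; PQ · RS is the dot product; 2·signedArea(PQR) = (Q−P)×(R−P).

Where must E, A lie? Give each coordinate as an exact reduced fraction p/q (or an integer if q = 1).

1. E_x = 111/10  [D, B, E are collinear ∩ CE ⟂ DB]
2. E_y = 43/10  [D, B, E are collinear ∩ CE ⟂ DB]
   → E = (111/10, 43/10)
3. A_x = 111/5  [line 9·x + -10·y + -969/5 = 0 ∩ |AD|² = 181]
4. A_y = 3/5  [line 9·x + -10·y + -969/5 = 0 ∩ |AD|² = 181]
   → A = (111/5, 3/5)

A = (111/5, 3/5)
E = (111/10, 43/10)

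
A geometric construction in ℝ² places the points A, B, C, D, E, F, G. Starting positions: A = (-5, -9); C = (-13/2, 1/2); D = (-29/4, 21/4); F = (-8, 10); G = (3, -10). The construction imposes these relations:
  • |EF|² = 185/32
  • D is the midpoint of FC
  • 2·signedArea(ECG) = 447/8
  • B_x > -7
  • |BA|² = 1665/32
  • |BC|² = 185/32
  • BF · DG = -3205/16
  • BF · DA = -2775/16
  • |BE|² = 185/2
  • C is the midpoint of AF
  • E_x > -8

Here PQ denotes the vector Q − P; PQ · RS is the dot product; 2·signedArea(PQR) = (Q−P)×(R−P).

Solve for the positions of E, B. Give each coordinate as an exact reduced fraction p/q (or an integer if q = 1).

B = (-49/8, -15/8)
E = (-61/8, 61/8)

1. E_x = -61/8  [line 21/2·x + 19/2·y + 61/8 = 0 ∩ |EF|² = 185/32]
2. E_y = 61/8  [line 21/2·x + 19/2·y + 61/8 = 0 ∩ |EF|² = 185/32]
   → E = (-61/8, 61/8)
3. B_x = -49/8  [BF · DA = -2775/16 ∩ BF · DG = -3205/16]
4. B_y = -15/8  [BF · DA = -2775/16 ∩ BF · DG = -3205/16]
   → B = (-49/8, -15/8)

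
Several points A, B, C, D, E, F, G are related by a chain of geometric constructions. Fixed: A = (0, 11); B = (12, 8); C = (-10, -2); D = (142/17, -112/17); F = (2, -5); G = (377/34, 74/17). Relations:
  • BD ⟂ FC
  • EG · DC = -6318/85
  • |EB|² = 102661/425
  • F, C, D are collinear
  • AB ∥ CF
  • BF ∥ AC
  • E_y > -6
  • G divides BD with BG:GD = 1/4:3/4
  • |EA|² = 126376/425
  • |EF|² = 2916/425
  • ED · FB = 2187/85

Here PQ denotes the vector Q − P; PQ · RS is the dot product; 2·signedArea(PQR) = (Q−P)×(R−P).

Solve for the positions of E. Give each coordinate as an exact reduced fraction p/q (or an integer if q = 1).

E = (386/85, -479/85)

1. E_x = 386/85  [ED · FB = 2187/85 ∩ EG · DC = -6318/85]
2. E_y = -479/85  [ED · FB = 2187/85 ∩ EG · DC = -6318/85]
   → E = (386/85, -479/85)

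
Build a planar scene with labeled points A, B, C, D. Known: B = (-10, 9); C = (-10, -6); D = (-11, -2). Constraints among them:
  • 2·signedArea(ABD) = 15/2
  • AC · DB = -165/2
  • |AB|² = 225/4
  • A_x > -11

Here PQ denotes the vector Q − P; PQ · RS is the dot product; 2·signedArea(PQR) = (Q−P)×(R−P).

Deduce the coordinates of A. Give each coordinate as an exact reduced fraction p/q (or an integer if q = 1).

A = (-10, 3/2)

1. A_x = -10  [2·signedArea(ABD) = 15/2 ∩ AC · DB = -165/2]
2. A_y = 3/2  [2·signedArea(ABD) = 15/2 ∩ AC · DB = -165/2]
   → A = (-10, 3/2)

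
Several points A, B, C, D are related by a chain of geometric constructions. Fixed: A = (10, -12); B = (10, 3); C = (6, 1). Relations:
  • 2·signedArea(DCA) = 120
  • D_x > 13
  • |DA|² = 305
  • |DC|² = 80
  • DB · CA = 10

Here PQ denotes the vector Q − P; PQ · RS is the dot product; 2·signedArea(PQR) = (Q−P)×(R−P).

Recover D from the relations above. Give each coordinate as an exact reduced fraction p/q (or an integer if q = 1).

D = (14, 5)

1. D_x = 14  [2·signedArea(DCA) = 120 ∩ DB · CA = 10]
2. D_y = 5  [2·signedArea(DCA) = 120 ∩ DB · CA = 10]
   → D = (14, 5)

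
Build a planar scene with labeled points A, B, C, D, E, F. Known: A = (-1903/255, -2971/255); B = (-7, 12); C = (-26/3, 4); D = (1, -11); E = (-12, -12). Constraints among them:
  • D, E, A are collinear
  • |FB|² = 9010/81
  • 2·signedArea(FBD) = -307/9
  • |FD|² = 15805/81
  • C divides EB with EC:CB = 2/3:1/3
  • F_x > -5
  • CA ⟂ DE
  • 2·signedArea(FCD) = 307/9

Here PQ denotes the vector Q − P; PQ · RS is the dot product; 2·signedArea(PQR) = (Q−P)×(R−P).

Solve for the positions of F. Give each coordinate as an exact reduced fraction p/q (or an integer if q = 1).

F = (-44/9, 5/3)

1. F_x = -44/9  [2·signedArea(FCD) = 307/9 ∩ 2·signedArea(FBD) = -307/9]
2. F_y = 5/3  [2·signedArea(FCD) = 307/9 ∩ 2·signedArea(FBD) = -307/9]
   → F = (-44/9, 5/3)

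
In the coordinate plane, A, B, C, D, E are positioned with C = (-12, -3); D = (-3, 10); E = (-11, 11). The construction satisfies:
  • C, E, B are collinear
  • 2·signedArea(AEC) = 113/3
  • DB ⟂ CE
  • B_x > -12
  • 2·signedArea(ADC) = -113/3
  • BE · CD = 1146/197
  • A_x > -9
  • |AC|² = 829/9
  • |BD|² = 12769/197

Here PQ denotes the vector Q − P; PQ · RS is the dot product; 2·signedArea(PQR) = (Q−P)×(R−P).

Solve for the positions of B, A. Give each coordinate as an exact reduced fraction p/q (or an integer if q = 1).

1. B_x = -2173/197  [C, E, B are collinear ∩ DB ⟂ CE]
2. B_y = 2083/197  [C, E, B are collinear ∩ DB ⟂ CE]
   → B = (-2173/197, 2083/197)
3. A_x = -26/3  [2·signedArea(ADC) = -113/3 ∩ 2·signedArea(AEC) = 113/3]
4. A_y = 6  [2·signedArea(ADC) = -113/3 ∩ 2·signedArea(AEC) = 113/3]
   → A = (-26/3, 6)

A = (-26/3, 6)
B = (-2173/197, 2083/197)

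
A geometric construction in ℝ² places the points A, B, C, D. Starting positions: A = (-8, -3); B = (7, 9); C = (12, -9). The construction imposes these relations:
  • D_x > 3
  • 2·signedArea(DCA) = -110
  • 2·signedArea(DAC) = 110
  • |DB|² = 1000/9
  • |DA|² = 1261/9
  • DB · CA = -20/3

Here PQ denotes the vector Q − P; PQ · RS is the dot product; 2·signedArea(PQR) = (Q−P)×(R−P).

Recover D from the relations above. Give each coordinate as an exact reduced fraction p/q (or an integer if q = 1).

1. D_x = 11/3  [2·signedArea(DAC) = 110 ∩ DB · CA = -20/3]
2. D_y = -1  [2·signedArea(DAC) = 110 ∩ DB · CA = -20/3]
   → D = (11/3, -1)

D = (11/3, -1)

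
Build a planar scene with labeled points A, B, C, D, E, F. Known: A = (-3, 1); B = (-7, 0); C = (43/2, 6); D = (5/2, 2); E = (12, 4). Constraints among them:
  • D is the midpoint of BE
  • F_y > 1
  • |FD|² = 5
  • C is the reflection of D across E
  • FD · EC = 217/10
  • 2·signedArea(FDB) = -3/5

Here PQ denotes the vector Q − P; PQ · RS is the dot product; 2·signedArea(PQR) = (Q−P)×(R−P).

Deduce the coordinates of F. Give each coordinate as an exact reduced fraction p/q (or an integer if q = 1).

F = (3/10, 8/5)

1. F_x = 3/10  [2·signedArea(FDB) = -3/5 ∩ FD · EC = 217/10]
2. F_y = 8/5  [2·signedArea(FDB) = -3/5 ∩ FD · EC = 217/10]
   → F = (3/10, 8/5)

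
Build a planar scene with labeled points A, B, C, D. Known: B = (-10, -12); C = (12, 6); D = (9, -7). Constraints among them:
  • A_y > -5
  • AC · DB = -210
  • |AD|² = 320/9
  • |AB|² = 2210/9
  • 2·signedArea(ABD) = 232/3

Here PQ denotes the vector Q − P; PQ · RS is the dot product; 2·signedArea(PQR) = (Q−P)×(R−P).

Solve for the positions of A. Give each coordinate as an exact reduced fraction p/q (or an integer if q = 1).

1. A_x = 11/3  [2·signedArea(ABD) = 232/3 ∩ AC · DB = -210]
2. A_y = -13/3  [2·signedArea(ABD) = 232/3 ∩ AC · DB = -210]
   → A = (11/3, -13/3)

A = (11/3, -13/3)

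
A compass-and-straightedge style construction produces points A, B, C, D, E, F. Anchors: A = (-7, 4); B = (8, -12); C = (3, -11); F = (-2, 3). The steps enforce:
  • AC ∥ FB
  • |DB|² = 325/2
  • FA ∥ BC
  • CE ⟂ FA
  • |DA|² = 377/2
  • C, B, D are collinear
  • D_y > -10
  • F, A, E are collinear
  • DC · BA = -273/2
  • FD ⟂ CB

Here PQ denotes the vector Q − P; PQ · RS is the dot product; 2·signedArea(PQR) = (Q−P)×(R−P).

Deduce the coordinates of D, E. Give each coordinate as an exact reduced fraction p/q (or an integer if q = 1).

1. D_x = -9/2  [C, B, D are collinear ∩ FD ⟂ CB]
2. D_y = -19/2  [C, B, D are collinear ∩ FD ⟂ CB]
   → D = (-9/2, -19/2)
3. E_x = 11/2  [F, A, E are collinear ∩ CE ⟂ FA]
4. E_y = 3/2  [F, A, E are collinear ∩ CE ⟂ FA]
   → E = (11/2, 3/2)

D = (-9/2, -19/2)
E = (11/2, 3/2)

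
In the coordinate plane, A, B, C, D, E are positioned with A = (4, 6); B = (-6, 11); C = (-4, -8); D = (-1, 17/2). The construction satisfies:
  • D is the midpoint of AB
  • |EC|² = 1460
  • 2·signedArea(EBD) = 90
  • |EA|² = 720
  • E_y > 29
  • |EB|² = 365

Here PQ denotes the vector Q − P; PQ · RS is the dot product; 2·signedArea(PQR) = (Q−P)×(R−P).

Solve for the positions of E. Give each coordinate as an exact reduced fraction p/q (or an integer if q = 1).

E = (-8, 30)

1. E_x = -8  [line 5/2·x + 5·y + -130 = 0 ∩ |EC|² = 1460]
2. E_y = 30  [line 5/2·x + 5·y + -130 = 0 ∩ |EC|² = 1460]
   → E = (-8, 30)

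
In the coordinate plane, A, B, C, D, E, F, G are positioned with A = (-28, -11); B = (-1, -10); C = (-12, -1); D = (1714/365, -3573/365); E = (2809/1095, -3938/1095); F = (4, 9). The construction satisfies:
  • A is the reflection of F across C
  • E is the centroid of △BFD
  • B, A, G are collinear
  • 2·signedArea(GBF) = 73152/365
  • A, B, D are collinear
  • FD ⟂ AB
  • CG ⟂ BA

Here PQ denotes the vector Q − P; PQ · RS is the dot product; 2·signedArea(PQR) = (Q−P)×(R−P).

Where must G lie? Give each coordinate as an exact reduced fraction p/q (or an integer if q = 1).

G = (-4253/365, -3794/365)

1. G_x = -4253/365  [B, A, G are collinear ∩ CG ⟂ BA]
2. G_y = -3794/365  [B, A, G are collinear ∩ CG ⟂ BA]
   → G = (-4253/365, -3794/365)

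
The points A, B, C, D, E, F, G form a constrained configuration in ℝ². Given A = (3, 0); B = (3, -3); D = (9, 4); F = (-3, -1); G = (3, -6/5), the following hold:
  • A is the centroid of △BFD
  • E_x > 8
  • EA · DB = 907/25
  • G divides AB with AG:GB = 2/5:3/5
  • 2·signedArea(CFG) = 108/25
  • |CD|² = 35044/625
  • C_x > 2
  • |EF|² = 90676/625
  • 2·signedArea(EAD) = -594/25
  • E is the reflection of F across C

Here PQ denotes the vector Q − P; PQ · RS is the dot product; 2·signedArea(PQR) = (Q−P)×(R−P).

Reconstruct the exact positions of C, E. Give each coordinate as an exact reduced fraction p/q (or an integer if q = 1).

C = (3, -12/25)
E = (9, 1/25)

1. E_x = 9  [2·signedArea(EAD) = -594/25 ∩ EA · DB = 907/25]
2. E_y = 1/25  [2·signedArea(EAD) = -594/25 ∩ EA · DB = 907/25]
   → E = (9, 1/25)
3. C_x = 3  [2·signedArea(CFG) = 108/25 ∩ E is the reflection of F across C]
4. C_y = -12/25  [2·signedArea(CFG) = 108/25 ∩ E is the reflection of F across C]
   → C = (3, -12/25)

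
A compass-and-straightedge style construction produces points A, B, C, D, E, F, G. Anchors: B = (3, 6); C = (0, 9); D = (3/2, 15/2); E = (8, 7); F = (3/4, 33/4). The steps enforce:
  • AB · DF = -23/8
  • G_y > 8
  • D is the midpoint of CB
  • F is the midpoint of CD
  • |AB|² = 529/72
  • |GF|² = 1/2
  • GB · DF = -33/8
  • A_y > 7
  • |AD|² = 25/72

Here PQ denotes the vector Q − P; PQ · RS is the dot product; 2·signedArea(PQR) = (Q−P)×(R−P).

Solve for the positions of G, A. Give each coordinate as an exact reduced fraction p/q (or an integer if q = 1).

A = (13/12, 95/12)
G = (1/4, 35/4)

1. G_x = 1/4  [line 3/4·x + -3/4·y + 51/8 = 0 ∩ |GF|² = 1/2]
2. G_y = 35/4  [line 3/4·x + -3/4·y + 51/8 = 0 ∩ |GF|² = 1/2]
   → G = (1/4, 35/4)
3. A_x = 13/12  [line 3/4·x + -3/4·y + 41/8 = 0 ∩ |AD|² = 25/72]
4. A_y = 95/12  [line 3/4·x + -3/4·y + 41/8 = 0 ∩ |AD|² = 25/72]
   → A = (13/12, 95/12)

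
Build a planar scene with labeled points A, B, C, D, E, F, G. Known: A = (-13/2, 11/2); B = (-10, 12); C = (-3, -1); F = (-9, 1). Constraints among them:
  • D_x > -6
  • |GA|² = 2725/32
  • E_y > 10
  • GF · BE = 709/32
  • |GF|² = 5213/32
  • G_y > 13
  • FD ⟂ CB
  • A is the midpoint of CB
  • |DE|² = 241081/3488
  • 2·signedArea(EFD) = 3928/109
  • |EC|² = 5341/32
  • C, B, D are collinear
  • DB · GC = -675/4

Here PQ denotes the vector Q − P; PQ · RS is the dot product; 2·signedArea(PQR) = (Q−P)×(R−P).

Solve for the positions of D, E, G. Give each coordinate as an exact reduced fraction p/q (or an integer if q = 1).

1. D_x = -565/109  [C, B, D are collinear ∩ FD ⟂ CB]
2. D_y = 333/109  [C, B, D are collinear ∩ FD ⟂ CB]
   → D = (-565/109, 333/109)
3. E_x = -73/8  [line -224/109·x + 416/109·y + -6360/109 = 0 ∩ |EC|² = 5341/32]
4. E_y = 83/8  [line -224/109·x + 416/109·y + -6360/109 = 0 ∩ |EC|² = 5341/32]
   → E = (-73/8, 83/8)
5. G_x = -87/8  [line -7/8·x + 13/8·y + -1013/32 = 0 ∩ |GF|² = 5213/32]
6. G_y = 109/8  [line -7/8·x + 13/8·y + -1013/32 = 0 ∩ |GF|² = 5213/32]
   → G = (-87/8, 109/8)

D = (-565/109, 333/109)
E = (-73/8, 83/8)
G = (-87/8, 109/8)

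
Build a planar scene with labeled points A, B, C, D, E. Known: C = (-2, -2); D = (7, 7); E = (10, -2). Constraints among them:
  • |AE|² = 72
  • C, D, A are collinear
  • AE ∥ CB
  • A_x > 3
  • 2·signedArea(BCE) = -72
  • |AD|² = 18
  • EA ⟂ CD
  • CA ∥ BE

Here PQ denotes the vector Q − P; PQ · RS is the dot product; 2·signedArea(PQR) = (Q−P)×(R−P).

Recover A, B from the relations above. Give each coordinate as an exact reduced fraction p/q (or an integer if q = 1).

A = (4, 4)
B = (4, -8)

1. A_x = 4  [C, D, A are collinear ∩ EA ⟂ CD]
2. A_y = 4  [C, D, A are collinear ∩ EA ⟂ CD]
   → A = (4, 4)
3. B_x = 4  [CA ∥ BE ∩ AE ∥ CB]
4. B_y = -8  [CA ∥ BE ∩ AE ∥ CB]
   → B = (4, -8)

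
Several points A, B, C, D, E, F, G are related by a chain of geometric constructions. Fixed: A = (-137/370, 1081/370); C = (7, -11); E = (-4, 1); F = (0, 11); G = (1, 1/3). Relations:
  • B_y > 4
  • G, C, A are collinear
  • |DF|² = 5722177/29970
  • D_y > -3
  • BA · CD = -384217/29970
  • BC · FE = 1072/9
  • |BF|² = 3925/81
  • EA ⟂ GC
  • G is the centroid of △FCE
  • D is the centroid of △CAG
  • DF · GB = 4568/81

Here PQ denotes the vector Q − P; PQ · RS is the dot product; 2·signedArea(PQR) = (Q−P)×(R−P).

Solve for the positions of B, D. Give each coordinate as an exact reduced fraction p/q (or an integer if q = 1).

1. D_x = 941/370  [D is the centroid of △CAG]
2. D_y = -8597/3330  [D is the centroid of △CAG]
   → D = (941/370, -8597/3330)
3. B_x = -1  [BA · CD = -384217/29970 ∩ DF · GB = 4568/81]
4. B_y = 37/9  [BA · CD = -384217/29970 ∩ DF · GB = 4568/81]
   → B = (-1, 37/9)

B = (-1, 37/9)
D = (941/370, -8597/3330)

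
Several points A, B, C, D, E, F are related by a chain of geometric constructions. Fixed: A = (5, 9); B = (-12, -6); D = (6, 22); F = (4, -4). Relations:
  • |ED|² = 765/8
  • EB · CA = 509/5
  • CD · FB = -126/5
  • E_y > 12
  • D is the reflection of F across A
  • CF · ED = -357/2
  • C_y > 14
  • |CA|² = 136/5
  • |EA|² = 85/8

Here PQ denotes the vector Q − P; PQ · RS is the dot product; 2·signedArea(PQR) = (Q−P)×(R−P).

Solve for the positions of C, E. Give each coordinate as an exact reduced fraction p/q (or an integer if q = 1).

C = (27/5, 71/5)
E = (21/4, 49/4)

1. C_x = 27/5  [line 16·x + 2·y + -574/5 = 0 ∩ |CA|² = 136/5]
2. C_y = 71/5  [line 16·x + 2·y + -574/5 = 0 ∩ |CA|² = 136/5]
   → C = (27/5, 71/5)
3. E_x = 21/4  [line 2/5·x + 26/5·y + -329/5 = 0 ∩ |ED|² = 765/8]
4. E_y = 49/4  [line 2/5·x + 26/5·y + -329/5 = 0 ∩ |ED|² = 765/8]
   → E = (21/4, 49/4)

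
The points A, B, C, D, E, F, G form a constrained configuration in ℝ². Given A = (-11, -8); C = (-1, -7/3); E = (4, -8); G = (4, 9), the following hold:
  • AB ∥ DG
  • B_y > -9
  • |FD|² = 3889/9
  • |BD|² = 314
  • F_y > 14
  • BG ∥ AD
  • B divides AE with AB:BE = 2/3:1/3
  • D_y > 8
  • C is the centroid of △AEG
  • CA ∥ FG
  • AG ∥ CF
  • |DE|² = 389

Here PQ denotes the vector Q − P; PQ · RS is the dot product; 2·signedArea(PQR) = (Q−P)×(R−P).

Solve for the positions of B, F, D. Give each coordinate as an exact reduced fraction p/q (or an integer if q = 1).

1. B_x = -1  [B divides AE with AB:BE = 2/3:1/3]
2. B_y = -8  [B divides AE with AB:BE = 2/3:1/3]
   → B = (-1, -8)
3. F_x = 14  [CA ∥ FG ∩ AG ∥ CF]
4. F_y = 44/3  [CA ∥ FG ∩ AG ∥ CF]
   → F = (14, 44/3)
5. D_x = -6  [AB ∥ DG ∩ BG ∥ AD]
6. D_y = 9  [AB ∥ DG ∩ BG ∥ AD]
   → D = (-6, 9)

B = (-1, -8)
D = (-6, 9)
F = (14, 44/3)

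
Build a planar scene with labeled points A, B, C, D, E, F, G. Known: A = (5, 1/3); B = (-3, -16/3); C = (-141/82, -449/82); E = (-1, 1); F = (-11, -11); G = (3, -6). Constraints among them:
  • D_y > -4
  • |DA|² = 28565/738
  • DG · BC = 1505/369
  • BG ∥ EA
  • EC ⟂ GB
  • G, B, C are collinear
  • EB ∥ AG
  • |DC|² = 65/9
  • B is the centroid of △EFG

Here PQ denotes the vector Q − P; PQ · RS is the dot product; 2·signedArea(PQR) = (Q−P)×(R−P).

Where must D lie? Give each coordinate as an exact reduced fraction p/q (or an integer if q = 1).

D = (23/246, -859/246)

1. D_x = 23/246  [line -105/82·x + 35/246·y + 455/738 = 0 ∩ |DC|² = 65/9]
2. D_y = -859/246  [line -105/82·x + 35/246·y + 455/738 = 0 ∩ |DC|² = 65/9]
   → D = (23/246, -859/246)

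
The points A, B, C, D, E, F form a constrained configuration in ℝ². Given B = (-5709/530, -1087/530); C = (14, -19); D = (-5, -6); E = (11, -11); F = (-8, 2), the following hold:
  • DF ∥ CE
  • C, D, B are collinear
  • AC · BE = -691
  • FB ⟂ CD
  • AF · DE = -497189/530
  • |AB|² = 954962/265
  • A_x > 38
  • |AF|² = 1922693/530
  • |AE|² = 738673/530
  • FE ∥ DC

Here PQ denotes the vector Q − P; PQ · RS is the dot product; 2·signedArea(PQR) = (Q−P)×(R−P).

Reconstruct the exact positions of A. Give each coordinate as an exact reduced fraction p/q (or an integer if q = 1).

1. A_x = 20549/530  [AC · BE = -691 ∩ AF · DE = -497189/530]
2. A_y = -19053/530  [AC · BE = -691 ∩ AF · DE = -497189/530]
   → A = (20549/530, -19053/530)

A = (20549/530, -19053/530)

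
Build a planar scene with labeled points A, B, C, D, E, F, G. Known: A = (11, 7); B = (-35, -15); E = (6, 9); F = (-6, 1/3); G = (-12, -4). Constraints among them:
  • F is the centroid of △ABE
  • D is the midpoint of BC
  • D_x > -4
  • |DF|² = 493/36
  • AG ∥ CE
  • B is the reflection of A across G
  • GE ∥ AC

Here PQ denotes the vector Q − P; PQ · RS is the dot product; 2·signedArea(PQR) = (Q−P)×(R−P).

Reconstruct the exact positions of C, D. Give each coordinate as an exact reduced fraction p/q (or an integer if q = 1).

C = (29, 20)
D = (-3, 5/2)

1. C_x = 29  [AG ∥ CE ∩ GE ∥ AC]
2. C_y = 20  [AG ∥ CE ∩ GE ∥ AC]
   → C = (29, 20)
3. D_x = -3  [D is the midpoint of BC]
4. D_y = 5/2  [D is the midpoint of BC]
   → D = (-3, 5/2)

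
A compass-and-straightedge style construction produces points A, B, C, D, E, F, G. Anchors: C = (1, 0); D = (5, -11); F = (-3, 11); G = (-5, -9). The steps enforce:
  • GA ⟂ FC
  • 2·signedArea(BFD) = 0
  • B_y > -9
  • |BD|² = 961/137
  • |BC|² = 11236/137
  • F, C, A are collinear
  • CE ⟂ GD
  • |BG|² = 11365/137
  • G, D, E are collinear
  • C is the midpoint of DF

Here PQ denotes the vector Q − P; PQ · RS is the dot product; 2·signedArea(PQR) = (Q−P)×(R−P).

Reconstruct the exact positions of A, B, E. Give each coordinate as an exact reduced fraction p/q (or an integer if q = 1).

1. A_x = 437/137  [F, C, A are collinear ∩ GA ⟂ FC]
2. A_y = -825/137  [F, C, A are collinear ∩ GA ⟂ FC]
   → A = (437/137, -825/137)
3. B_x = 561/137  [line 22·x + 8·y + -22 = 0 ∩ |BD|² = 961/137]
4. B_y = -1166/137  [line 22·x + 8·y + -22 = 0 ∩ |BD|² = 961/137]
   → B = (561/137, -1166/137)
5. E_x = -25/26  [G, D, E are collinear ∩ CE ⟂ GD]
6. E_y = -255/26  [G, D, E are collinear ∩ CE ⟂ GD]
   → E = (-25/26, -255/26)

A = (437/137, -825/137)
B = (561/137, -1166/137)
E = (-25/26, -255/26)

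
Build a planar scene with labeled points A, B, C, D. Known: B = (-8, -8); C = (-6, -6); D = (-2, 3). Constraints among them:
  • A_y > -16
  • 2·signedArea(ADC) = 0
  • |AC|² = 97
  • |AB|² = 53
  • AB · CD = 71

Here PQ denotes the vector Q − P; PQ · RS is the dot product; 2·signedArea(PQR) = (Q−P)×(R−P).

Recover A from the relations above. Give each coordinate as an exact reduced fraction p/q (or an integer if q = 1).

A = (-10, -15)

1. A_x = -10  [2·signedArea(ADC) = 0 ∩ AB · CD = 71]
2. A_y = -15  [2·signedArea(ADC) = 0 ∩ AB · CD = 71]
   → A = (-10, -15)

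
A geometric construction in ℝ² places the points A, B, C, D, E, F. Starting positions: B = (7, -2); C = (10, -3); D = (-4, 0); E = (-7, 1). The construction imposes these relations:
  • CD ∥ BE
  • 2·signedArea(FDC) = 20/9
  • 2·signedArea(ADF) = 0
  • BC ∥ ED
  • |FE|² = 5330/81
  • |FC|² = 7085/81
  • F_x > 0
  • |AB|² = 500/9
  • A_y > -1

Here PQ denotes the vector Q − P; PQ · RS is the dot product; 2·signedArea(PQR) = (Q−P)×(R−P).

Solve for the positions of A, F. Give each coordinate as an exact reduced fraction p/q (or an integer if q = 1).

A = (-1/3, -2/3)
F = (8/9, -8/9)

1. F_x = 8/9  [line 3·x + 14·y + 88/9 = 0 ∩ |FE|² = 5330/81]
2. F_y = -8/9  [line 3·x + 14·y + 88/9 = 0 ∩ |FE|² = 5330/81]
   → F = (8/9, -8/9)
3. A_x = -1/3  [line 8/9·x + 44/9·y + 32/9 = 0 ∩ |AB|² = 500/9]
4. A_y = -2/3  [line 8/9·x + 44/9·y + 32/9 = 0 ∩ |AB|² = 500/9]
   → A = (-1/3, -2/3)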